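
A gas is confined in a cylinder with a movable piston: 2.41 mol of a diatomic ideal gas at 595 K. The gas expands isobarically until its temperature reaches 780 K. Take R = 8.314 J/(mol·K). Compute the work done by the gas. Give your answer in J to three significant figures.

W ≈ 3710 J

Isobaric: W = P ΔV = nR ΔT.
W = (2.41)(8.314)(780 − 595) = 3707 J.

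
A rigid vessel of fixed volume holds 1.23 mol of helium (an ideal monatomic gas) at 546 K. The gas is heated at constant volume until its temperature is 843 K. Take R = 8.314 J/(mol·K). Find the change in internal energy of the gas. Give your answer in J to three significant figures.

Constant volume ⇒ W = 0, so Q = ΔU = nCᵥΔT with Cᵥ = 3R/2 = 12.47 J/(mol·K).
ΔU = (1.23)(12.47)(843 − 546) = 4556 J.

ΔU ≈ 4560 J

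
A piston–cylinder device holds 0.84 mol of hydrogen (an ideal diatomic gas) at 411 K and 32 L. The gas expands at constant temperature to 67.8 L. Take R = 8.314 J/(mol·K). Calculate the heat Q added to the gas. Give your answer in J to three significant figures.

Q ≈ 2160 J

Isothermal ⇒ ΔU = 0, so Q = W = nRT ln(V₂/V₁).
Q = (0.84)(8.314)(411) ln(67.8/32) = 2870 × 0.7508 = 2155 J.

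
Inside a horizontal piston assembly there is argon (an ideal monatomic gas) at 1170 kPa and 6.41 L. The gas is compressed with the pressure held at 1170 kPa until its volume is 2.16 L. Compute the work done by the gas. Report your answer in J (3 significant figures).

Isobaric: W = P ΔV.
W = (1170 kPa)(2.16 − 6.41 L) = (1170)(-4.25) = -4972 J.

W ≈ -4970 J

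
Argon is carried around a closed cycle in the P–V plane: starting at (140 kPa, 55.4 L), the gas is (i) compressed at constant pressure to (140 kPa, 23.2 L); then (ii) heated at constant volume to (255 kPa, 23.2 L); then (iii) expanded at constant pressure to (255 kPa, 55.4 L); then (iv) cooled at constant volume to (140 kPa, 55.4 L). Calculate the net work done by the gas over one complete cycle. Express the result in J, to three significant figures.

W_net ≈ 3700 J

Constant-volume legs do no work.
W(i) = (140)(23.2 − 55.4) = -4508 J; W(iii) = (255)(55.4 − 23.2) = 8211 J.
W_net = -4508 + 8211 = 3703 J (the clockwise enclosed area).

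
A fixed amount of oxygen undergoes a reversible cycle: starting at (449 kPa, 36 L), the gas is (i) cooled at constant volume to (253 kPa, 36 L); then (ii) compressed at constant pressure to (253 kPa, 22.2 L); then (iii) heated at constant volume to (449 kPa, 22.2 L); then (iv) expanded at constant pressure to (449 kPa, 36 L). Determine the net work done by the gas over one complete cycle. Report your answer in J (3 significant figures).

W_net ≈ 2700 J

Constant-volume legs do no work.
W(ii) = (253)(22.2 − 36) = -3491 J; W(iv) = (449)(36 − 22.2) = 6196 J.
W_net = -3491 + 6196 = 2705 J (the clockwise enclosed area).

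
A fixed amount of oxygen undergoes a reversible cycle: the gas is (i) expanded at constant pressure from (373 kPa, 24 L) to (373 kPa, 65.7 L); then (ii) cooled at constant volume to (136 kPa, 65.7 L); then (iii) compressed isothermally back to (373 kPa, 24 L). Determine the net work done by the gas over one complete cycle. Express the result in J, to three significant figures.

Leg (i): W = PΔV = (373)(65.7 − 24) = 15554 J.
Leg (ii): W = 0.
Leg (iii): W = PᵢVᵢ ln(V_f/Vᵢ) = (8935) ln(24/65.7) = -8998 J.
W_net = 15554 − 8998 = 6556 J.

W_net ≈ 6560 J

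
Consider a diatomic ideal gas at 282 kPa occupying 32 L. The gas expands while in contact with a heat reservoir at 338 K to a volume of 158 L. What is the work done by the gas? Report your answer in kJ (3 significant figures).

W ≈ 14.4 kJ

Isothermal: W = nRT ln(V₂/V₁) = P₁V₁ ln(V₂/V₁).
P₁V₁ = (282 kPa)(32 L) = 9024 J.
W = 9024 × ln(158/32) = 9024 × 1.597
W_by_gas = 14410 J.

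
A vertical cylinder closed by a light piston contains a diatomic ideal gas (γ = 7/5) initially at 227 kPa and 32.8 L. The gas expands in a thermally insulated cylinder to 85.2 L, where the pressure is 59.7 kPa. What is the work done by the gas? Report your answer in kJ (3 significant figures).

Adiabatic: W = (P₁V₁ − P₂V₂)/(γ − 1) with γ = 7/5.
P₁V₁ = 7446 J, P₂V₂ = 5086 J.
W = (7446 − 5086) / 0.4 = 5898 J.

W ≈ 5.90 kJ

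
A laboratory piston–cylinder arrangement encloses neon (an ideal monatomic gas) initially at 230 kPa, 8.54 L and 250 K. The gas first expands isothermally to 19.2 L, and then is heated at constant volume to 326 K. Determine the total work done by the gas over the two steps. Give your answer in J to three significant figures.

Step 1 (isothermal): W = P₁V₁ ln(V₂/V₁) = (1964) ln(19.2/8.54) = 1591 J.
Step 2 (isochoric): W = 0 (constant volume).
W_total = 1591 + 0 = 1591 J.

W_total ≈ 1590 J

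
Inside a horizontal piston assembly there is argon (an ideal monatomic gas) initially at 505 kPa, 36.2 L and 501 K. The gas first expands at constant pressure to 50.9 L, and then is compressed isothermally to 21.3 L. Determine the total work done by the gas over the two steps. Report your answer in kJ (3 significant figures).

Step 1 (isobaric): W = PΔV = (505 kPa)(50.9 − 36.2 L) = 7423 J.
After step 1: P = 505 kPa, V = 50.9 L, T = 704.4 K.
Step 2 (isothermal): W = P₁V₁ ln(V₂/V₁) = (25704) ln(21.3/50.9) = -22393 J.
W_total = 7423 − 22393 = -14969 J.

W_total ≈ -15.0 kJ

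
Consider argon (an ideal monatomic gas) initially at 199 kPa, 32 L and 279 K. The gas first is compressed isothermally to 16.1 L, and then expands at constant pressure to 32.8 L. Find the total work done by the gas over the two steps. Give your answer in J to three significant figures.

Step 1 (isothermal): W = P₁V₁ ln(V₂/V₁) = (6368) ln(16.1/32) = -4374 J.
After step 1: P = 395.5 kPa, V = 16.1 L, T = 279 K.
Step 2 (isobaric): W = PΔV = (395.5 kPa)(32.8 − 16.1 L) = 6605 J.
W_total = -4374 + 6605 = 2231 J.

W_total ≈ 2230 J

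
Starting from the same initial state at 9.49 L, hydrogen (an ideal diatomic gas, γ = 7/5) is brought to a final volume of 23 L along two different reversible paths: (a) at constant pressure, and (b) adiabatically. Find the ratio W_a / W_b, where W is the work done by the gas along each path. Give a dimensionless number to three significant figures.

Path (a) isobaric: W = P₁(V₂ − V₁) → W_a/(P₁V₁) = 1.424.
Path (b) adiabatic: W = P₁V₁(1 − (V₁/V₂)^(γ−1))/(γ−1) → W_b/(P₁V₁) = 0.7455.
W_a / W_b = 1.424 / 0.7455 = 1.91.

W_a / W_b ≈ 1.91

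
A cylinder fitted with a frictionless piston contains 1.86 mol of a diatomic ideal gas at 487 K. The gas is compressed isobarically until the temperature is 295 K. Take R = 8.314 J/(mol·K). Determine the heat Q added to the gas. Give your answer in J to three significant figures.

Isobaric: W = nRΔT = (1.86)(8.314)(-192) = -2969 J.
ΔU = nCᵥΔT with Cᵥ = 5R/2: ΔU = (1.86)(20.79)(-192) = -7423 J.
Q = ΔU + W = -7423 − 2969 = -10392 J.

Q ≈ -10400 J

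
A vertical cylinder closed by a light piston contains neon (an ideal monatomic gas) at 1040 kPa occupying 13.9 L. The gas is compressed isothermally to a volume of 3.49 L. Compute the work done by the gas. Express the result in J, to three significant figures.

W ≈ -20000 J

Isothermal: W = nRT ln(V₂/V₁) = P₁V₁ ln(V₂/V₁).
P₁V₁ = (1040 kPa)(13.9 L) = 14456 J.
W = 14456 × ln(3.49/13.9) = 14456 × -1.382
W_by_gas = -19978 J.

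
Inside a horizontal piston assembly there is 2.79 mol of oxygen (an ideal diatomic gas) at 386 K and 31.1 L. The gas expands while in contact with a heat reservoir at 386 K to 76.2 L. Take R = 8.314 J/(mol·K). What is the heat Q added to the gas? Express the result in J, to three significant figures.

Q ≈ 8020 J

Isothermal ⇒ ΔU = 0, so Q = W = nRT ln(V₂/V₁).
Q = (2.79)(8.314)(386) ln(76.2/31.1) = 8954 × 0.8962 = 8024 J.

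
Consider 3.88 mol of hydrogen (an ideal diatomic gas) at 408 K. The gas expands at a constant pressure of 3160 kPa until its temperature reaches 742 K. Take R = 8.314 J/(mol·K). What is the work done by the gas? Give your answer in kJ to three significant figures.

W ≈ 10.8 kJ

Isobaric: W = P ΔV = nR ΔT.
W = (3.88)(8.314)(742 − 408) = 10774 J.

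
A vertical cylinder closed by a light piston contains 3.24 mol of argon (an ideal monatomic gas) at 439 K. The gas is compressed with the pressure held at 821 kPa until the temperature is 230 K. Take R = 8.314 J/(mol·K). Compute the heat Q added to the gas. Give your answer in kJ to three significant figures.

Q ≈ -14.1 kJ

Isobaric: W = nRΔT = (3.24)(8.314)(-209) = -5630 J.
ΔU = nCᵥΔT with Cᵥ = 3R/2: ΔU = (3.24)(12.47)(-209) = -8445 J.
Q = ΔU + W = -8445 − 5630 = -14075 J.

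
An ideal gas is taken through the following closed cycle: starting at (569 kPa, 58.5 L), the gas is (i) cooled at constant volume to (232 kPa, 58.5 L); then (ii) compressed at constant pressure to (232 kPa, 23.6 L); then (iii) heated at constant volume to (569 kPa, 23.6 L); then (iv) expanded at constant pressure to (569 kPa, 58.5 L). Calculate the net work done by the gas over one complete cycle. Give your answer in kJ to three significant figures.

Constant-volume legs do no work.
W(ii) = (232)(23.6 − 58.5) = -8097 J; W(iv) = (569)(58.5 − 23.6) = 19858 J.
W_net = -8097 + 19858 = 11761 J (the clockwise enclosed area).

W_net ≈ 11.8 kJ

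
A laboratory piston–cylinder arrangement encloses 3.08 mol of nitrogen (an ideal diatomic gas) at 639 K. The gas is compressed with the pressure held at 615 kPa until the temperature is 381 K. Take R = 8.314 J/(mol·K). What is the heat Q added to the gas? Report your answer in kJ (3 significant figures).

Q ≈ -23.1 kJ

Isobaric: W = nRΔT = (3.08)(8.314)(-258) = -6607 J.
ΔU = nCᵥΔT with Cᵥ = 5R/2: ΔU = (3.08)(20.79)(-258) = -16517 J.
Q = ΔU + W = -16517 − 6607 = -23123 J.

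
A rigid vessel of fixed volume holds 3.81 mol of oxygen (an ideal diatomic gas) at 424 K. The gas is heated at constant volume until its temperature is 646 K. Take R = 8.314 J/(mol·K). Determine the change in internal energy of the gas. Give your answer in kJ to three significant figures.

ΔU ≈ 17.6 kJ

Constant volume ⇒ W = 0, so Q = ΔU = nCᵥΔT with Cᵥ = 5R/2 = 20.79 J/(mol·K).
ΔU = (3.81)(20.79)(646 − 424) = 17580 J.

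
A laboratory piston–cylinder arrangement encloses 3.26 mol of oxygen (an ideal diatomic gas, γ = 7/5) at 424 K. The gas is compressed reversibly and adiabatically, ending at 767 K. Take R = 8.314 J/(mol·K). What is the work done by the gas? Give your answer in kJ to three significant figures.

Adiabatic ⇒ Q = 0, so W_by = −ΔU = nCᵥ(T₁ − T₂).
Cᵥ = 5R/2 = 20.79 J/(mol·K).
W = (3.26)(20.79)(424 − 767) = -23241 J.

W ≈ -23.2 kJ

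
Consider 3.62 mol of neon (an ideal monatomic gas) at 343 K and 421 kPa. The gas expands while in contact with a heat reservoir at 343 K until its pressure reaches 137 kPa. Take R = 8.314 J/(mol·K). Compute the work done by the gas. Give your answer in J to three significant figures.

Isothermal process: W = nRT ln(V₂/V₁) = nRT ln(P₁/P₂).
W = (3.62)(8.314)(343) × ln(421/137)
  = 10323 × ln(3.073) = 10323 × 1.123
W_by_gas = 11589 J.

W ≈ 11600 J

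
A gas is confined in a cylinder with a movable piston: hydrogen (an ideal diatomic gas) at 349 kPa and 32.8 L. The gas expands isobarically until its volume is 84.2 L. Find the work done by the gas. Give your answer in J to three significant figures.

W ≈ 17900 J

Isobaric: W = P ΔV.
W = (349 kPa)(84.2 − 32.8 L) = (349)(51.4) = 17939 J.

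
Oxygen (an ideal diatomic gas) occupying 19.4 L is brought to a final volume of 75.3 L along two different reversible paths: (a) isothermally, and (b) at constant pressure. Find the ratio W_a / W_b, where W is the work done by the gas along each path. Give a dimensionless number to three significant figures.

Path (a) isothermal: W = P₁V₁ ln(V₂/V₁) → W_a/(P₁V₁) = 1.356.
Path (b) isobaric: W = P₁(V₂ − V₁) → W_b/(P₁V₁) = 2.881.
W_a / W_b = 1.356 / 2.881 = 0.4707.

W_a / W_b ≈ 0.471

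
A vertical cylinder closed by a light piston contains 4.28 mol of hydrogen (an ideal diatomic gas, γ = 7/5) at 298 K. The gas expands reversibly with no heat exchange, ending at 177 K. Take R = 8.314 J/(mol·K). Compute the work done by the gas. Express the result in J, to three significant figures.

W ≈ 10800 J

Adiabatic ⇒ Q = 0, so W_by = −ΔU = nCᵥ(T₁ − T₂).
Cᵥ = 5R/2 = 20.79 J/(mol·K).
W = (4.28)(20.79)(298 − 177) = 10764 J.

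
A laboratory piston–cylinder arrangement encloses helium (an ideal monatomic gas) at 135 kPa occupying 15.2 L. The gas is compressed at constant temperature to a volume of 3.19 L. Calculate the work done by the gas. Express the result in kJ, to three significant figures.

W ≈ -3.20 kJ

Isothermal: W = nRT ln(V₂/V₁) = P₁V₁ ln(V₂/V₁).
P₁V₁ = (135 kPa)(15.2 L) = 2052 J.
W = 2052 × ln(3.19/15.2) = 2052 × -1.561
W_by_gas = -3204 J.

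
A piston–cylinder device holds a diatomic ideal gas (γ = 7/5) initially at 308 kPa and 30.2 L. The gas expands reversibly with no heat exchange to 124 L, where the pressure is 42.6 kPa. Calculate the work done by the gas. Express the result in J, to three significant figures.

W ≈ 10000 J

Adiabatic: W = (P₁V₁ − P₂V₂)/(γ − 1) with γ = 7/5.
P₁V₁ = 9302 J, P₂V₂ = 5282 J.
W = (9302 − 5282) / 0.4 = 10048 J.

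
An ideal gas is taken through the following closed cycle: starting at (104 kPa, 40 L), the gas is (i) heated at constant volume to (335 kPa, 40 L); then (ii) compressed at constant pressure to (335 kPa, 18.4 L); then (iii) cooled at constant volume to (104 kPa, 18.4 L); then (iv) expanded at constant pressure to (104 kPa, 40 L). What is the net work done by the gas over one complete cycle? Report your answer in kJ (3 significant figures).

Constant-volume legs do no work.
W(ii) = (335)(18.4 − 40) = -7236 J; W(iv) = (104)(40 − 18.4) = 2246 J.
W_net = -7236 + 2246 = -4990 J (the counter-clockwise enclosed area).

W_net ≈ -4.99 kJ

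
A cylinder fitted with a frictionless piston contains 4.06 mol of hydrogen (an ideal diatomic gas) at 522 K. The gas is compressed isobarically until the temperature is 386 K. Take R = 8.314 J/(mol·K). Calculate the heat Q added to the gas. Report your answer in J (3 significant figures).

Isobaric: W = nRΔT = (4.06)(8.314)(-136) = -4591 J.
ΔU = nCᵥΔT with Cᵥ = 5R/2: ΔU = (4.06)(20.79)(-136) = -11477 J.
Q = ΔU + W = -11477 − 4591 = -16067 J.

Q ≈ -16100 J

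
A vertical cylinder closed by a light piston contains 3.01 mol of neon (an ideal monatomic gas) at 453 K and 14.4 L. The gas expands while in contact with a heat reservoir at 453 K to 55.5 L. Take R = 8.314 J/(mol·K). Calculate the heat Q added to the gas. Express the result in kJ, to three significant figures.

Q ≈ 15.3 kJ

Isothermal ⇒ ΔU = 0, so Q = W = nRT ln(V₂/V₁).
Q = (3.01)(8.314)(453) ln(55.5/14.4) = 11336 × 1.349 = 15295 J.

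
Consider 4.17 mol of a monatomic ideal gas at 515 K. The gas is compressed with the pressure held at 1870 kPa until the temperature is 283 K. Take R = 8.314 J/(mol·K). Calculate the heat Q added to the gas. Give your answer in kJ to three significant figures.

Isobaric: W = nRΔT = (4.17)(8.314)(-232) = -8043 J.
ΔU = nCᵥΔT with Cᵥ = 3R/2: ΔU = (4.17)(12.47)(-232) = -12065 J.
Q = ΔU + W = -12065 − 8043 = -20108 J.

Q ≈ -20.1 kJ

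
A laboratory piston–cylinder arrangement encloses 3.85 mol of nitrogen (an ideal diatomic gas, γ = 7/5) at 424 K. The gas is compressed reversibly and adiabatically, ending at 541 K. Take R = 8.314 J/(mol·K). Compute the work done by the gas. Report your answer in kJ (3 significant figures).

W ≈ -9.36 kJ

Adiabatic ⇒ Q = 0, so W_by = −ΔU = nCᵥ(T₁ − T₂).
Cᵥ = 5R/2 = 20.79 J/(mol·K).
W = (3.85)(20.79)(424 − 541) = -9363 J.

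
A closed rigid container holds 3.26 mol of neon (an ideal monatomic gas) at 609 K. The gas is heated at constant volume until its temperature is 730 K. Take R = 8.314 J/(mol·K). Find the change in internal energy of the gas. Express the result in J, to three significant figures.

ΔU ≈ 4920 J

Constant volume ⇒ W = 0, so Q = ΔU = nCᵥΔT with Cᵥ = 3R/2 = 12.47 J/(mol·K).
ΔU = (3.26)(12.47)(730 − 609) = 4919 J.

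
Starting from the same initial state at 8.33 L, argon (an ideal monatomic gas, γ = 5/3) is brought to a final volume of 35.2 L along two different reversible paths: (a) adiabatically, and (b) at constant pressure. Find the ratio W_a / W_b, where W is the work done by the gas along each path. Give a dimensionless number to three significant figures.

W_a / W_b ≈ 0.287

Path (a) adiabatic: W = P₁V₁(1 − (V₁/V₂)^(γ−1))/(γ−1) → W_a/(P₁V₁) = 0.9261.
Path (b) isobaric: W = P₁(V₂ − V₁) → W_b/(P₁V₁) = 3.226.
W_a / W_b = 0.9261 / 3.226 = 0.2871.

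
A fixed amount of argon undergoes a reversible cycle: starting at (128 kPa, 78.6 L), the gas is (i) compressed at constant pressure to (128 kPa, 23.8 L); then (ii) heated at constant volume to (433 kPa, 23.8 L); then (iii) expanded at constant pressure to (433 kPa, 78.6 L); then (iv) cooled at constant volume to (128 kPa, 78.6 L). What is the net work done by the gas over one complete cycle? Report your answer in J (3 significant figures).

Constant-volume legs do no work.
W(i) = (128)(23.8 − 78.6) = -7014 J; W(iii) = (433)(78.6 − 23.8) = 23728 J.
W_net = -7014 + 23728 = 16714 J (the clockwise enclosed area).

W_net ≈ 16700 J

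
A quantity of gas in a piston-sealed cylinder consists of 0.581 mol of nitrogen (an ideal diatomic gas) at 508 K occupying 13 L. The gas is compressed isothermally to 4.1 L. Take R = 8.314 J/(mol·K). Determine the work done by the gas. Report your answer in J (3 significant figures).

Isothermal: W = nRT ln(V₂/V₁).
W = (0.581)(8.314)(508) × ln(4.1/13)
  = 2454 × -1.154
W_by_gas = -2832 J.

W ≈ -2830 J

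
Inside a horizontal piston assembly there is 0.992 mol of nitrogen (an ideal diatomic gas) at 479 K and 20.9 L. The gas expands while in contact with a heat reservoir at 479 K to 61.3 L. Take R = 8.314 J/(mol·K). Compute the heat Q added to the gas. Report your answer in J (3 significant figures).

Isothermal ⇒ ΔU = 0, so Q = W = nRT ln(V₂/V₁).
Q = (0.992)(8.314)(479) ln(61.3/20.9) = 3951 × 1.076 = 4251 J.

Q ≈ 4250 J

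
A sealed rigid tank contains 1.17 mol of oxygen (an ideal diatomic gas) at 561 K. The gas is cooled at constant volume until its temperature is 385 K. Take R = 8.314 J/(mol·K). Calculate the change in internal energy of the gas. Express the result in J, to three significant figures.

ΔU ≈ -4280 J

Constant volume ⇒ W = 0, so Q = ΔU = nCᵥΔT with Cᵥ = 5R/2 = 20.79 J/(mol·K).
ΔU = (1.17)(20.79)(385 − 561) = -4280 J.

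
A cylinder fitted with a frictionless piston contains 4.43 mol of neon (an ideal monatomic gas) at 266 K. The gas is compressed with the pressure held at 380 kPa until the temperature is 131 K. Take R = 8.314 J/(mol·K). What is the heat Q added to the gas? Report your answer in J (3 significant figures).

Q ≈ -12400 J

Isobaric: W = nRΔT = (4.43)(8.314)(-135) = -4972 J.
ΔU = nCᵥΔT with Cᵥ = 3R/2: ΔU = (4.43)(12.47)(-135) = -7458 J.
Q = ΔU + W = -7458 − 4972 = -12430 J.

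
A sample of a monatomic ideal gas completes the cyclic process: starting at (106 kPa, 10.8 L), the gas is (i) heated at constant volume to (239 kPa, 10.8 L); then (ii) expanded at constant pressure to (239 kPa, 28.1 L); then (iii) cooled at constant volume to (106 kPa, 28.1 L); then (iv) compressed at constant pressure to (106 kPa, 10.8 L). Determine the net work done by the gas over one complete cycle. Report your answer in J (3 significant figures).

W_net ≈ 2300 J

Constant-volume legs do no work.
W(ii) = (239)(28.1 − 10.8) = 4135 J; W(iv) = (106)(10.8 − 28.1) = -1834 J.
W_net = 4135 − 1834 = 2301 J (the clockwise enclosed area).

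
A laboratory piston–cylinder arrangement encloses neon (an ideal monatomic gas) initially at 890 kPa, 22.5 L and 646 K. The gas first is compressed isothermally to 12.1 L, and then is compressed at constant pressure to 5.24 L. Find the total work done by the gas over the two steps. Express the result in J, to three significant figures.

W_total ≈ -23800 J

Step 1 (isothermal): W = P₁V₁ ln(V₂/V₁) = (20025) ln(12.1/22.5) = -12422 J.
After step 1: P = 1655 kPa, V = 12.1 L, T = 646 K.
Step 2 (isobaric): W = PΔV = (1655 kPa)(5.24 − 12.1 L) = -11353 J.
W_total = -12422 − 11353 = -23775 J.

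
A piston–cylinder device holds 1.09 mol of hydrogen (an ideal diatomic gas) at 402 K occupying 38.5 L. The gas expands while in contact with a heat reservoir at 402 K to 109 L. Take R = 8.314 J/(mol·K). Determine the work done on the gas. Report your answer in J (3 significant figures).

W ≈ -3790 J

Isothermal: W = nRT ln(V₂/V₁).
W = (1.09)(8.314)(402) × ln(109/38.5)
  = 3643 × 1.041
W_by_gas = 3791 J; work on gas = −W_by = -3791 J.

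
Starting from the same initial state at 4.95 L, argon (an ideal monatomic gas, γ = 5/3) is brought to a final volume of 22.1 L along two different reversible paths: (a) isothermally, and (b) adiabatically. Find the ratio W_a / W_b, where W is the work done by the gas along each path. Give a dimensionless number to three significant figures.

Path (a) isothermal: W = P₁V₁ ln(V₂/V₁) → W_a/(P₁V₁) = 1.496.
Path (b) adiabatic: W = P₁V₁(1 − (V₁/V₂)^(γ−1))/(γ−1) → W_b/(P₁V₁) = 0.9468.
W_a / W_b = 1.496 / 0.9468 = 1.58.

W_a / W_b ≈ 1.58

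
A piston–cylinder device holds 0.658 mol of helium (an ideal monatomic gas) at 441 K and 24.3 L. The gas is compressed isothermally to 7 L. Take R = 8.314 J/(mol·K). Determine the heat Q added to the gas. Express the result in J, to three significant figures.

Isothermal ⇒ ΔU = 0, so Q = W = nRT ln(V₂/V₁).
Q = (0.658)(8.314)(441) ln(7/24.3) = 2413 × -1.245 = -3003 J.

Q ≈ -3000 J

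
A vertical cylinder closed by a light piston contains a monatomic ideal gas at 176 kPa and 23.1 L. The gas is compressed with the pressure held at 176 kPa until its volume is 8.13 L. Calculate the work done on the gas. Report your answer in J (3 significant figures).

Isobaric: W = P ΔV.
W = (176 kPa)(8.13 − 23.1 L) = (176)(-14.97) = -2635 J.
Work on gas = −W_by = 2635 J.

W ≈ 2630 J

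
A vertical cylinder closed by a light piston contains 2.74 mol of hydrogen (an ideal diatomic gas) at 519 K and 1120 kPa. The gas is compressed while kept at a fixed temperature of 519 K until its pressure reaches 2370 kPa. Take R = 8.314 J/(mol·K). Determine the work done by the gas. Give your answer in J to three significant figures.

Isothermal process: W = nRT ln(V₂/V₁) = nRT ln(P₁/P₂).
W = (2.74)(8.314)(519) × ln(1120/2370)
  = 11823 × ln(0.4726) = 11823 × -0.7496
W_by_gas = -8862 J.

W ≈ -8860 J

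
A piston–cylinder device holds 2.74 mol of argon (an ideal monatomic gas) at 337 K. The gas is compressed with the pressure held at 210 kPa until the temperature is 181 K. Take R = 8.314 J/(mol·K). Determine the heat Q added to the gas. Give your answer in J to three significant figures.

Isobaric: W = nRΔT = (2.74)(8.314)(-156) = -3554 J.
ΔU = nCᵥΔT with Cᵥ = 3R/2: ΔU = (2.74)(12.47)(-156) = -5331 J.
Q = ΔU + W = -5331 − 3554 = -8884 J.

Q ≈ -8880 J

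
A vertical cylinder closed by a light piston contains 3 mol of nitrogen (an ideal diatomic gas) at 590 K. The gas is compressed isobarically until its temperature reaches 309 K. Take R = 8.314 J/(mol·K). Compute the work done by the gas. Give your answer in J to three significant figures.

W ≈ -7010 J

Isobaric: W = P ΔV = nR ΔT.
W = (3)(8.314)(309 − 590) = -7009 J.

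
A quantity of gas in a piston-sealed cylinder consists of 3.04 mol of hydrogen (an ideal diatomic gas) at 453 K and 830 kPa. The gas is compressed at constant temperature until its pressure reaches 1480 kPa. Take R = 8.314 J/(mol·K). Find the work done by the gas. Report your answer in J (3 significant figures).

W ≈ -6620 J

Isothermal process: W = nRT ln(V₂/V₁) = nRT ln(P₁/P₂).
W = (3.04)(8.314)(453) × ln(830/1480)
  = 11449 × ln(0.5608) = 11449 × -0.5784
W_by_gas = -6622 J.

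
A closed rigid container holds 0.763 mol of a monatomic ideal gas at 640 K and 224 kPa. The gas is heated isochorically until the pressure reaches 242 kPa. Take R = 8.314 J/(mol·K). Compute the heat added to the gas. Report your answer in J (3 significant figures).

Q ≈ 489 J

Constant volume ⇒ W = 0, so Q = ΔU = nCᵥΔT with Cᵥ = 3R/2 = 12.47 J/(mol·K).
At constant V, T₂/T₁ = P₂/P₁ ⇒ ΔT = T₁(P₂/P₁ − 1) = 640·(242/224 − 1) = 51.43 K.
ΔU = (0.763)(12.47)(51.43) = 489.4 J.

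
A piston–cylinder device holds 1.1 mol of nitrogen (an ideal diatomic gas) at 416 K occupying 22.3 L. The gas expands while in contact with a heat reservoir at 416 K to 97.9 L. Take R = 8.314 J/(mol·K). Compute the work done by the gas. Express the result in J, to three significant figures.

W ≈ 5630 J

Isothermal: W = nRT ln(V₂/V₁).
W = (1.1)(8.314)(416) × ln(97.9/22.3)
  = 3804 × 1.479
W_by_gas = 5628 J.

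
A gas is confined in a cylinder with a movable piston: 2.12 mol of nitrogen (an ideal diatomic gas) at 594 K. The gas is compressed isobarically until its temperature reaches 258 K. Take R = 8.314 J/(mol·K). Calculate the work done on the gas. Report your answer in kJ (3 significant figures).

W ≈ 5.92 kJ

Isobaric: W = P ΔV = nR ΔT.
W = (2.12)(8.314)(258 − 594) = -5922 J.
Work on gas = −W_by = 5922 J.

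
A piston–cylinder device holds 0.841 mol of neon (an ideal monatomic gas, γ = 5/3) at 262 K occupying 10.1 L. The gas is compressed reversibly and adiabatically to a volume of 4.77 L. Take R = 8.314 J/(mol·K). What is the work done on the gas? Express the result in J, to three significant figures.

W ≈ 1780 J

Adiabatic: TV^(γ−1) = const with γ = 5/3.
T₂ = T₁ (V₁/V₂)^(γ−1) = 262 × (10.1/4.77)^0.667 = 262 × 1.649 = 432 K.
W_by = nCᵥ(T₁ − T₂) = (0.841)(12.47)(262 − 432) = -1783 J.
Work on gas = −W_by = 1783 J.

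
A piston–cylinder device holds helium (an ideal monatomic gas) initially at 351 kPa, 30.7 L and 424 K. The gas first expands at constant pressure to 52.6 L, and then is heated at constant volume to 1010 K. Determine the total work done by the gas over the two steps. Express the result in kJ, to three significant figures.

Step 1 (isobaric): W = PΔV = (351 kPa)(52.6 − 30.7 L) = 7687 J.
Step 2 (isochoric): W = 0 (constant volume).
W_total = 7687 + 0 = 7687 J.

W_total ≈ 7.69 kJ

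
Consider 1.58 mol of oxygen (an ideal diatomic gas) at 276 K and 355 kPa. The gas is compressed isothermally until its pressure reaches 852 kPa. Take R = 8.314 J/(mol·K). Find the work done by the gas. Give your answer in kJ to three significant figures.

W ≈ -3.17 kJ

Isothermal process: W = nRT ln(V₂/V₁) = nRT ln(P₁/P₂).
W = (1.58)(8.314)(276) × ln(355/852)
  = 3626 × ln(0.4167) = 3626 × -0.8755
W_by_gas = -3174 J.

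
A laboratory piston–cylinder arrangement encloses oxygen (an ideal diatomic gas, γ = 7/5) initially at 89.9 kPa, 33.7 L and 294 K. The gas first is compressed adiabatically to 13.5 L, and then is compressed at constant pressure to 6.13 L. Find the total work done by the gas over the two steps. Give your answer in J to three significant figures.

Step 1 (adiabatic): W = (P₁V₁ − P₂V₂)/(γ−1) = (3030 − 4368)/0.4 = -3347 J.
After step 1: P = 323.6 kPa, V = 13.5 L, T = 423.9 K.
Step 2 (isobaric): W = PΔV = (323.6 kPa)(6.13 − 13.5 L) = -2385 J.
W_total = -3347 − 2385 = -5731 J.

W_total ≈ -5730 J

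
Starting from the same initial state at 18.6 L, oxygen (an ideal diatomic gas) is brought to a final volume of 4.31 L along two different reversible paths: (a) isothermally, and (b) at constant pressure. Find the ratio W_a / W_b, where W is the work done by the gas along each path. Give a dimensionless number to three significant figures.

W_a / W_b ≈ 1.90

Path (a) isothermal: W = P₁V₁ ln(V₂/V₁) → W_a/(P₁V₁) = -1.462.
Path (b) isobaric: W = P₁(V₂ − V₁) → W_b/(P₁V₁) = -0.7683.
W_a / W_b = -1.462 / -0.7683 = 1.903.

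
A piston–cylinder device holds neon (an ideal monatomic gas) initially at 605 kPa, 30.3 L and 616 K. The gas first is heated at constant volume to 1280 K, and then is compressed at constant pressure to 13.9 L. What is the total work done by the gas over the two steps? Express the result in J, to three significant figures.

Step 1 (isochoric): W = 0 (constant volume).
After step 1: P = 1257 kPa (V unchanged).
Step 2 (isobaric): W = PΔV = (1257 kPa)(13.9 − 30.3 L) = -20617 J.
W_total = 0 − 20617 = -20617 J.

W_total ≈ -20600 J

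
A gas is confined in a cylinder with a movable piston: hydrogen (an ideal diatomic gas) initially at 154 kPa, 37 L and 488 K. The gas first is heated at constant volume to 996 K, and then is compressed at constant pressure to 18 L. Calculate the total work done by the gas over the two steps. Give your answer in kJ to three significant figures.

W_total ≈ -5.97 kJ

Step 1 (isochoric): W = 0 (constant volume).
After step 1: P = 314.3 kPa (V unchanged).
Step 2 (isobaric): W = PΔV = (314.3 kPa)(18 − 37 L) = -5972 J.
W_total = 0 − 5972 = -5972 J.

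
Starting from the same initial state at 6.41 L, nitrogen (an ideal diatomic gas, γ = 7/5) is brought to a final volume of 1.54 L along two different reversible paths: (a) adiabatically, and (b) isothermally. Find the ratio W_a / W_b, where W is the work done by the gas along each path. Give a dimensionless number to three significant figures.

Path (a) adiabatic: W = P₁V₁(1 − (V₁/V₂)^(γ−1))/(γ−1) → W_a/(P₁V₁) = -1.923.
Path (b) isothermal: W = P₁V₁ ln(V₂/V₁) → W_b/(P₁V₁) = -1.426.
W_a / W_b = -1.923 / -1.426 = 1.348.

W_a / W_b ≈ 1.35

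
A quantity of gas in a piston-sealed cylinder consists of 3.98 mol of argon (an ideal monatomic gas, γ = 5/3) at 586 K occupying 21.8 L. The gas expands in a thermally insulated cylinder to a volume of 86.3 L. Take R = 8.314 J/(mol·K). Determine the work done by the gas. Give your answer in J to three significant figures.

W ≈ 17500 J

Adiabatic: TV^(γ−1) = const with γ = 5/3.
T₂ = T₁ (V₁/V₂)^(γ−1) = 586 × (21.8/86.3)^0.667 = 586 × 0.3996 = 234.2 K.
W_by = nCᵥ(T₁ − T₂) = (3.98)(12.47)(586 − 234.2) = 17463 J.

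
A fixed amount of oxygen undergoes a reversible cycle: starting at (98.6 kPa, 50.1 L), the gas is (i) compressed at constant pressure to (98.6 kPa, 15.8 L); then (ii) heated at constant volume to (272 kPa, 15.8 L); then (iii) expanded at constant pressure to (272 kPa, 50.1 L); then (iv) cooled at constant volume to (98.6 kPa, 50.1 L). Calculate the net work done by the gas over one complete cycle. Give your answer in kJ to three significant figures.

Constant-volume legs do no work.
W(i) = (98.6)(15.8 − 50.1) = -3382 J; W(iii) = (272)(50.1 − 15.8) = 9330 J.
W_net = -3382 + 9330 = 5948 J (the clockwise enclosed area).

W_net ≈ 5.95 kJ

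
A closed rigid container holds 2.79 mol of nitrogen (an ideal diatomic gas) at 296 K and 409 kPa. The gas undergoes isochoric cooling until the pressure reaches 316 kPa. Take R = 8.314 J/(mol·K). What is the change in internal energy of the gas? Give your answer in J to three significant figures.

Constant volume ⇒ W = 0, so Q = ΔU = nCᵥΔT with Cᵥ = 5R/2 = 20.79 J/(mol·K).
At constant V, T₂/T₁ = P₂/P₁ ⇒ ΔT = T₁(P₂/P₁ − 1) = 296·(316/409 − 1) = -67.31 K.
ΔU = (2.79)(20.79)(-67.31) = -3903 J.

ΔU ≈ -3900 J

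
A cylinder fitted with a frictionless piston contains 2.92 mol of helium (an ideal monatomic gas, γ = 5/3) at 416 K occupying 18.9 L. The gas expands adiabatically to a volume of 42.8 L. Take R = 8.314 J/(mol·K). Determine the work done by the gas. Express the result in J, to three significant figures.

W ≈ 6360 J

Adiabatic: TV^(γ−1) = const with γ = 5/3.
T₂ = T₁ (V₁/V₂)^(γ−1) = 416 × (18.9/42.8)^0.667 = 416 × 0.5799 = 241.2 K.
W_by = nCᵥ(T₁ − T₂) = (2.92)(12.47)(416 − 241.2) = 6364 J.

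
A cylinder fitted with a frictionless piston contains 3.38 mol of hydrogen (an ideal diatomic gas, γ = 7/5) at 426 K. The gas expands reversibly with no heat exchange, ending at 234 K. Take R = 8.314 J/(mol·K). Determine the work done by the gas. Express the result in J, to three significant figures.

Adiabatic ⇒ Q = 0, so W_by = −ΔU = nCᵥ(T₁ − T₂).
Cᵥ = 5R/2 = 20.79 J/(mol·K).
W = (3.38)(20.79)(426 − 234) = 13489 J.

W ≈ 13500 J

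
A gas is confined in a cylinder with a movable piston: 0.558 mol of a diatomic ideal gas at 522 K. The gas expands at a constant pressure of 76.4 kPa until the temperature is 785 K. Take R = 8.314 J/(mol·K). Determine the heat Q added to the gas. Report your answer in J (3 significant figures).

Isobaric: W = nRΔT = (0.558)(8.314)(263) = 1220 J.
ΔU = nCᵥΔT with Cᵥ = 5R/2: ΔU = (0.558)(20.79)(263) = 3050 J.
Q = ΔU + W = 3050 + 1220 = 4270 J.

Q ≈ 4270 J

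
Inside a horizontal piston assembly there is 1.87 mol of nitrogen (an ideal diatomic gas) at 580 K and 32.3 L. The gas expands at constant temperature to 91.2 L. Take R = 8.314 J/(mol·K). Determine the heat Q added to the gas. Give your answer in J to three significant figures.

Isothermal ⇒ ΔU = 0, so Q = W = nRT ln(V₂/V₁).
Q = (1.87)(8.314)(580) ln(91.2/32.3) = 9017 × 1.038 = 9360 J.

Q ≈ 9360 J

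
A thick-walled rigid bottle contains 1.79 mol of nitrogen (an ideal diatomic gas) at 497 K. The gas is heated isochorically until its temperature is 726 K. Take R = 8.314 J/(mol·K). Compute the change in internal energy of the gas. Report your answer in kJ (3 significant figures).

Constant volume ⇒ W = 0, so Q = ΔU = nCᵥΔT with Cᵥ = 5R/2 = 20.79 J/(mol·K).
ΔU = (1.79)(20.79)(726 − 497) = 8520 J.

ΔU ≈ 8.52 kJ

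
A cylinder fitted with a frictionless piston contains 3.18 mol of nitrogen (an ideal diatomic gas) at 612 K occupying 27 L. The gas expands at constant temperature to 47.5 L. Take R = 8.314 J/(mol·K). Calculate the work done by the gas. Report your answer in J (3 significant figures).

W ≈ 9140 J

Isothermal: W = nRT ln(V₂/V₁).
W = (3.18)(8.314)(612) × ln(47.5/27)
  = 16180 × 0.5649
W_by_gas = 9140 J.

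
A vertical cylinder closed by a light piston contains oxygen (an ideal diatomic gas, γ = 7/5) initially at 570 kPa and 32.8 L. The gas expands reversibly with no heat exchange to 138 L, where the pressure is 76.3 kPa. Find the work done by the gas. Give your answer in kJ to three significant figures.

W ≈ 20.4 kJ

Adiabatic: W = (P₁V₁ − P₂V₂)/(γ − 1) with γ = 7/5.
P₁V₁ = 18696 J, P₂V₂ = 10529 J.
W = (18696 − 10529) / 0.4 = 20417 J.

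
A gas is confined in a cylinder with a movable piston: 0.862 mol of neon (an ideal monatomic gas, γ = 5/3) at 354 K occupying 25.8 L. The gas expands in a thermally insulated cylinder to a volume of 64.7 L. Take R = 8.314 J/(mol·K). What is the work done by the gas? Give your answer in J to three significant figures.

Adiabatic: TV^(γ−1) = const with γ = 5/3.
T₂ = T₁ (V₁/V₂)^(γ−1) = 354 × (25.8/64.7)^0.667 = 354 × 0.5418 = 191.8 K.
W_by = nCᵥ(T₁ − T₂) = (0.862)(12.47)(354 − 191.8) = 1744 J.

W ≈ 1740 J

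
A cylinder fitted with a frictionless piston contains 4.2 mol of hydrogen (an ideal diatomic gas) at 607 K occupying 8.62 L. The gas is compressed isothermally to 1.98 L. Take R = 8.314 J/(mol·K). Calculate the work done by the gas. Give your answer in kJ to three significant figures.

W ≈ -31.2 kJ

Isothermal: W = nRT ln(V₂/V₁).
W = (4.2)(8.314)(607) × ln(1.98/8.62)
  = 21196 × -1.471
W_by_gas = -31179 J.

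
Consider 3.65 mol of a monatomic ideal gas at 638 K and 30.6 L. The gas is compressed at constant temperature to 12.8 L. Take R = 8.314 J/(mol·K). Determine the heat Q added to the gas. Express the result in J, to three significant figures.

Isothermal ⇒ ΔU = 0, so Q = W = nRT ln(V₂/V₁).
Q = (3.65)(8.314)(638) ln(12.8/30.6) = 19361 × -0.8716 = -16874 J.

Q ≈ -16900 J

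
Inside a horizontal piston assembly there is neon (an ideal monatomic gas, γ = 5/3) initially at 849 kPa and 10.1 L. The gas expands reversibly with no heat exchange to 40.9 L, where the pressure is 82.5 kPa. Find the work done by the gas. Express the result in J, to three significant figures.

W ≈ 7800 J

Adiabatic: W = (P₁V₁ − P₂V₂)/(γ − 1) with γ = 5/3.
P₁V₁ = 8575 J, P₂V₂ = 3374 J.
W = (8575 − 3374) / 0.6667 = 7801 J.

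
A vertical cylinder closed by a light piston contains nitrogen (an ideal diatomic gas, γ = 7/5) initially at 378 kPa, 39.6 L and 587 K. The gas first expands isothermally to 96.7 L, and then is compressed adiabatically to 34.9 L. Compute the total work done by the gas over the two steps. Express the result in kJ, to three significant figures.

W_total ≈ -5.47 kJ

Step 1 (isothermal): W = P₁V₁ ln(V₂/V₁) = (14969) ln(96.7/39.6) = 13364 J.
After step 1: P = 154.8 kPa, V = 96.7 L, T = 587 K.
Step 2 (adiabatic): W = (P₁V₁ − P₂V₂)/(γ−1) = (14969 − 22502)/0.4 = -18834 J.
W_total = 13364 − 18834 = -5470 J.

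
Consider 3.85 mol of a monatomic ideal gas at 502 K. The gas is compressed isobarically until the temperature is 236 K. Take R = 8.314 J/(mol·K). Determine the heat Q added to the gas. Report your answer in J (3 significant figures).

Q ≈ -21300 J

Isobaric: W = nRΔT = (3.85)(8.314)(-266) = -8514 J.
ΔU = nCᵥΔT with Cᵥ = 3R/2: ΔU = (3.85)(12.47)(-266) = -12772 J.
Q = ΔU + W = -12772 − 8514 = -21286 J.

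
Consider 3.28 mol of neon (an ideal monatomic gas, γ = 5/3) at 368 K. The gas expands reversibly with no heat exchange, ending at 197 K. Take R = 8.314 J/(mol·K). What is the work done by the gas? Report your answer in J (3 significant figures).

Adiabatic ⇒ Q = 0, so W_by = −ΔU = nCᵥ(T₁ − T₂).
Cᵥ = 3R/2 = 12.47 J/(mol·K).
W = (3.28)(12.47)(368 − 197) = 6995 J.

W ≈ 6990 J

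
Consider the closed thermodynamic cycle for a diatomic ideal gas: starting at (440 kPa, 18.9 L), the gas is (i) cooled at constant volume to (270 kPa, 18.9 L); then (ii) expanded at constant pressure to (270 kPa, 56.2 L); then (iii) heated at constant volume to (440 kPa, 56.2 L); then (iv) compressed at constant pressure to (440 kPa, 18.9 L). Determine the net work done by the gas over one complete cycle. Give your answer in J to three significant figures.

W_net ≈ -6340 J

Constant-volume legs do no work.
W(ii) = (270)(56.2 − 18.9) = 10071 J; W(iv) = (440)(18.9 − 56.2) = -16412 J.
W_net = 10071 − 16412 = -6341 J (the counter-clockwise enclosed area).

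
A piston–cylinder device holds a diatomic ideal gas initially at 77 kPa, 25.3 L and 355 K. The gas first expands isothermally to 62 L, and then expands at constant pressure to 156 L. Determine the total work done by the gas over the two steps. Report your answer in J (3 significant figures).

Step 1 (isothermal): W = P₁V₁ ln(V₂/V₁) = (1948) ln(62/25.3) = 1746 J.
After step 1: P = 31.42 kPa, V = 62 L, T = 355 K.
Step 2 (isobaric): W = PΔV = (31.42 kPa)(156 − 62 L) = 2954 J.
W_total = 1746 + 2954 = 4700 J.

W_total ≈ 4700 J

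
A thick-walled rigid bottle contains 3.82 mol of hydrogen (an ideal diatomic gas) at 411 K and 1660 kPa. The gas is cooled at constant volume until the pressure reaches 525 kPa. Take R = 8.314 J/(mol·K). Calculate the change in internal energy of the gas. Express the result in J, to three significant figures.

Constant volume ⇒ W = 0, so Q = ΔU = nCᵥΔT with Cᵥ = 5R/2 = 20.79 J/(mol·K).
At constant V, T₂/T₁ = P₂/P₁ ⇒ ΔT = T₁(P₂/P₁ − 1) = 411·(525/1660 − 1) = -281 K.
ΔU = (3.82)(20.79)(-281) = -22312 J.

ΔU ≈ -22300 J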